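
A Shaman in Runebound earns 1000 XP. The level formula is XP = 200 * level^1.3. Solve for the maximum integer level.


XP = 200 * level^1.3, so level = (XP / 200)^(1/1.3)
= (1000 / 200)^(1/1.3)
= 5.0^0.7692
= 3.4488
Floor: level = 3

level 3


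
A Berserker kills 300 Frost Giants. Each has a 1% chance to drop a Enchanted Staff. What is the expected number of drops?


Expected drops = kills * (drop_rate / 100)
= 300 * (1 / 100)
= 300 * 0.01
= 3.0

3.0 drops


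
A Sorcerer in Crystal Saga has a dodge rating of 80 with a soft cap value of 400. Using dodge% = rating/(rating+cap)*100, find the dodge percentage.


dodge% = 80 / (80 + 400) * 100
= 80 / 480 * 100
= 0.166667 * 100
= 16.67%

16.67%


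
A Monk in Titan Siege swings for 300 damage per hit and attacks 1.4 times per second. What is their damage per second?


DPS = damage * attack_speed
= 300 * 1.4
= 420.0

420.0 DPS


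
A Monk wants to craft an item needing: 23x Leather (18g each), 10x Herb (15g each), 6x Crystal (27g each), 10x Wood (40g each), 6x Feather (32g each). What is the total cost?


Cost breakdown:
  Leather: 23 * 18 = 414
  Herb: 10 * 15 = 150
  Crystal: 6 * 27 = 162
  Wood: 10 * 40 = 400
  Feather: 6 * 32 = 192
Total = 414 + 150 + 162 + 400 + 192 = 1318

1318 gold


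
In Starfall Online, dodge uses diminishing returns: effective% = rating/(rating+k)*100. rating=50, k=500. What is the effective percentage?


effective% = rating / (rating + k) * 100
= 50 / (50 + 500) * 100
= 50 / 550 * 100
= 0.090909 * 100
= 9.09%

9.09%


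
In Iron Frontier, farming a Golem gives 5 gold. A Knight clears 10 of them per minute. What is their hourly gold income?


Gold per minute = 5 * 10 = 50
Gold per hour = 50 * 60 = 3000

3000 gold/hour


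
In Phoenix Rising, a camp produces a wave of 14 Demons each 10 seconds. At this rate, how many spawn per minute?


Spawns per minute = count * (60 / interval)
= 14 * (60 / 10)
= 14 * 6.0
= 84.0

84.0 per minute


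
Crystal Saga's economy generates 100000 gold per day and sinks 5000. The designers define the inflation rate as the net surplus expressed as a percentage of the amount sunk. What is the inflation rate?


Net gold = 100000 - 5000 = 95000
Inflation rate = net / sunk * 100 = 95000 / 5000 * 100
= 19.0 * 100
= 1900.00%

1900.00%


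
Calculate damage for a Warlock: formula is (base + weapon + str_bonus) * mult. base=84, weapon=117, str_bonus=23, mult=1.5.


Sum base + weapon + str = 84 + 117 + 23 = 224
Multiply by 1.5:
224 * 1.5 = 336.0

336.0 damage


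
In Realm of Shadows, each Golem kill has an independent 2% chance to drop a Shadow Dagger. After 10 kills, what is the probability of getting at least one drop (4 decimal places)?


P(at least one) = 1 - P(none) = 1 - (1-p)^n
p = 2/100 = 0.02
1 - p = 0.98
(1 - p)^10 = 0.98^10 = 0.817073
P(at least one) = 1 - 0.817073 = 0.1829

0.1829


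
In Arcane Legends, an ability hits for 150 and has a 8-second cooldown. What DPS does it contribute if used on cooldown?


DPS = damage / cooldown
= 150 / 8
= 18.75

18.75 DPS


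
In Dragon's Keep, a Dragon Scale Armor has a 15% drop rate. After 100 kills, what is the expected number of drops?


Expected drops = kills * (drop_rate / 100)
= 100 * (15 / 100)
= 100 * 0.15
= 15.0

15.0 drops


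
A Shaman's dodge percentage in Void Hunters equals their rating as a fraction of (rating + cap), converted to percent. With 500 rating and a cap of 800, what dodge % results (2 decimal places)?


dodge% = 500 / (500 + 800) * 100
= 500 / 1300 * 100
= 0.384615 * 100
= 38.46%

38.46%


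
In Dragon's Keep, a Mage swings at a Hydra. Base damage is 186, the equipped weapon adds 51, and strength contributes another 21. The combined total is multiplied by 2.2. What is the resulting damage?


Sum base + weapon + str = 186 + 51 + 21 = 258
Multiply by 2.2:
258 * 2.2 = 567.6

567.6 damage


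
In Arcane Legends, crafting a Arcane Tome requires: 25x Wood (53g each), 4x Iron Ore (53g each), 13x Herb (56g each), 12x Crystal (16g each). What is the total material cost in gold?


Cost breakdown:
  Wood: 25 * 53 = 1325
  Iron Ore: 4 * 53 = 212
  Herb: 13 * 56 = 728
  Crystal: 12 * 16 = 192
Total = 1325 + 212 + 728 + 192 = 2457

2457 gold


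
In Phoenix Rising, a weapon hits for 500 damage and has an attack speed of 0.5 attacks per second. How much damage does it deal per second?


DPS = damage * attack_speed
= 500 * 0.5
= 250.0

250.0 DPS


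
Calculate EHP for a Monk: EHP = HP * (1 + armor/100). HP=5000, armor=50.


EHP = 5000 * (1 + 50/100)
= 5000 * (1 + 0.5)
= 5000 * 1.5
= 7500.0

7500.0 EHP


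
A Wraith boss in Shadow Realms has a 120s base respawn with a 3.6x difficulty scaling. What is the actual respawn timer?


Respawn time = base * multiplier
= 120 * 3.6
= 432.0 seconds

432.0 seconds


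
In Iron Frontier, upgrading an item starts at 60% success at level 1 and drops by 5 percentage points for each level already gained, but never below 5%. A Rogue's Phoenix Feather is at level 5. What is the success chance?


raw_rate = 60 - 5 * (5 - 1)
= 60 - 5 * 4
= 60 - 20
= 40
Apply floor: max(40, 5) = 40%

40%


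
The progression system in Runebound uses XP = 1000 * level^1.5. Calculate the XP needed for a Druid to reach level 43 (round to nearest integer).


XP = 1000 * level^1.5
Substitute level = 43:
XP = 1000 * 43^1.5
= 1000 * 281.9699
= 281970

281970 XP


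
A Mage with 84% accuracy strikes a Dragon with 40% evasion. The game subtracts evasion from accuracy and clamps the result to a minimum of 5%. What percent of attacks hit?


accuracy - evasion = 84 - 40 = 44
Apply floor: max(44, 5) = 44
Hit chance = 44%

44%


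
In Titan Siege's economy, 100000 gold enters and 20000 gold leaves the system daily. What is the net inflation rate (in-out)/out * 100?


Net gold = 100000 - 20000 = 80000
Inflation rate = net / sunk * 100 = 80000 / 20000 * 100
= 4.0 * 100
= 400.00%

400.00%


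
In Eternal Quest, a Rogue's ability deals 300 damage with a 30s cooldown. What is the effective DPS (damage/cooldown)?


DPS = damage / cooldown
= 300 / 30
= 10.00

10.00 DPS


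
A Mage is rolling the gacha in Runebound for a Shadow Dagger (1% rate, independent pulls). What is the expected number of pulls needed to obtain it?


Expected pulls for a geometric distribution = 1/p = 100 / rate%
= 100 / 1
= 100.0

100.0 pulls


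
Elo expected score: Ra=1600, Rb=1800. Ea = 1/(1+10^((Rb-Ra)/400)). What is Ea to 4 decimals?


Elo expected score: Ea = 1/(1 + 10^((Rb-Ra)/400))
Rb - Ra = 1800 - 1600 = 200
(Rb-Ra)/400 = 200/400 = 0.5
10^0.5 = 3.162278
Ea = 1/(1 + 3.162278) = 1/4.162278 = 0.2403

0.2403


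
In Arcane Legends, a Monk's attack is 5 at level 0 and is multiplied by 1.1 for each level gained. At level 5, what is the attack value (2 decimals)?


value = base * growth^level
= 5 * 1.1^5
= 5 * 1.61051
= 8.05

8.05 attack


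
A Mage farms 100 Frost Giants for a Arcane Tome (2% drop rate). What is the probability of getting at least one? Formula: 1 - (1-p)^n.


P(at least one) = 1 - P(none) = 1 - (1-p)^n
p = 2/100 = 0.02
1 - p = 0.98
(1 - p)^100 = 0.98^100 = 0.132620
P(at least one) = 1 - 0.132620 = 0.8674

0.8674


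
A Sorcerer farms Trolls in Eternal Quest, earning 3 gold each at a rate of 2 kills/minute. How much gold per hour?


Gold per minute = 3 * 2 = 6
Gold per hour = 6 * 60 = 360

360 gold/hour


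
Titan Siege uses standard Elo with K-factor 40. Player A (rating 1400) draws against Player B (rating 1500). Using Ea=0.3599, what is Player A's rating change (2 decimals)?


Elo update: delta = K * (S - Ea), where S = 0.5 (draws)
S - Ea = 0.5 - 0.3599 = 0.1401
Rating change = 40 * 0.1401
= 5.60

5.60 rating points


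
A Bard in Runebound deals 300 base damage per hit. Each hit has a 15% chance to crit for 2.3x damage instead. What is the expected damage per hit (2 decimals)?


E[dmg] = base * (1 + crit_chance * (crit_mult - 1))
cc as decimal = 15/100 = 0.15
cm - 1 = 2.3 - 1 = 1.3
Bonus factor = 0.15 * 1.3 = 0.195
Total multiplier = 1 + 0.195 = 1.195
Expected damage = 300 * 1.195 = 358.50

358.50 damage


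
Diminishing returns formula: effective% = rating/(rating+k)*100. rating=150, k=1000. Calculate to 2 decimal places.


effective% = rating / (rating + k) * 100
= 150 / (150 + 1000) * 100
= 150 / 1150 * 100
= 0.130435 * 100
= 13.04%

13.04%


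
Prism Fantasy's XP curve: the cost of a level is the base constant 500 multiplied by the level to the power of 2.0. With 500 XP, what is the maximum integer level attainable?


XP = 500 * level^2.0, so level = (XP / 500)^(1/2.0)
= (500 / 500)^(1/2.0)
= 1.0^0.5
= 1.0
Floor: level = 1

level 1


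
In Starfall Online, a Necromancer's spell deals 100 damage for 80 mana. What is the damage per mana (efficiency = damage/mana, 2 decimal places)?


Efficiency = damage / mana
= 100 / 80
= 1.25

1.25 dmg/mana


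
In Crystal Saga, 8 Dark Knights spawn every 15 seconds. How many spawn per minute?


Spawns per minute = count * (60 / interval)
= 8 * (60 / 15)
= 8 * 4.0
= 32.0

32.0 per minute


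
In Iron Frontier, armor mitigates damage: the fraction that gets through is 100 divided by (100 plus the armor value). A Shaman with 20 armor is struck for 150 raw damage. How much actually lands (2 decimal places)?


actual = 150 * 100 / (100 + 20)
= 150 * 100 / 120
= 15000 / 120
= 125.00

125.00 damage


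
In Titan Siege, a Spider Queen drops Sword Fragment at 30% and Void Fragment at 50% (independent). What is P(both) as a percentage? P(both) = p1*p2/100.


For independent events, P(both) = P(A) * P(B)
= 30% * 50%
= 1500 / 100 %
= 15.0%

15.0%


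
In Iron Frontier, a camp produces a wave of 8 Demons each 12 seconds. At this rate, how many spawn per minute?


Spawns per minute = count * (60 / interval)
= 8 * (60 / 12)
= 8 * 5.0
= 40.0

40.0 per minute


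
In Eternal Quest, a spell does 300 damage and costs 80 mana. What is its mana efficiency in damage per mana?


Efficiency = damage / mana
= 300 / 80
= 3.75

3.75 dmg/mana


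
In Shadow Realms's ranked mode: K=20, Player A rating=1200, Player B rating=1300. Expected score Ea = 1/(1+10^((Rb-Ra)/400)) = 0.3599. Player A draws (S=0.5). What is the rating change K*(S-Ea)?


Elo update: delta = K * (S - Ea), where S = 0.5 (draws)
S - Ea = 0.5 - 0.3599 = 0.1401
Rating change = 20 * 0.1401
= 2.80

2.80 rating points


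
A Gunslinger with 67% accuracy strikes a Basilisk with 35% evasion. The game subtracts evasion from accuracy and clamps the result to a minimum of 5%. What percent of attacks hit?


accuracy - evasion = 67 - 35 = 32
Apply floor: max(32, 5) = 32
Hit chance = 32%

32%


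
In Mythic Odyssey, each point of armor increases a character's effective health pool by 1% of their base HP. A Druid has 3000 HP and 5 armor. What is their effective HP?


EHP = 3000 * (1 + 5/100)
= 3000 * (1 + 0.05)
= 3000 * 1.05
= 3150.0

3150.0 EHP


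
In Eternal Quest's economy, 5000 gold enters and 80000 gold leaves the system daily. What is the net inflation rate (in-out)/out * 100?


Net gold = 5000 - 80000 = -75000
Inflation rate = net / sunk * 100 = -75000 / 80000 * 100
= -0.9375 * 100
= -93.75%

-93.75%


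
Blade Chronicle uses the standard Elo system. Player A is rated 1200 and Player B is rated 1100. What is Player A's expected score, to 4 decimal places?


Elo expected score: Ea = 1/(1 + 10^((Rb-Ra)/400))
Rb - Ra = 1100 - 1200 = -100
(Rb-Ra)/400 = -100/400 = -0.25
10^-0.25 = 0.562341
Ea = 1/(1 + 0.562341) = 1/1.562341 = 0.6401

0.6401


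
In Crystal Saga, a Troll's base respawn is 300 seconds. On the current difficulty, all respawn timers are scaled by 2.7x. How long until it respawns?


Respawn time = base * multiplier
= 300 * 2.7
= 810.0 seconds

810.0 seconds


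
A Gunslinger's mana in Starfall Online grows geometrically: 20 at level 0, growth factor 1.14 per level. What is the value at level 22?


value = base * growth^level
= 20 * 1.14^22
= 20 * 17.861039
= 357.22

357.22 mana


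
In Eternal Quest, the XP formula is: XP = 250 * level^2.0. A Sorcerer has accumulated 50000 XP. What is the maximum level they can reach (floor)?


XP = 250 * level^2.0, so level = (XP / 250)^(1/2.0)
= (50000 / 250)^(1/2.0)
= 200.0^0.5
= 14.1421
Floor: level = 14

level 14


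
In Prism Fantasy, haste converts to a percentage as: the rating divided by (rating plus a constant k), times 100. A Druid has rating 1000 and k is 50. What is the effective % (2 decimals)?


effective% = rating / (rating + k) * 100
= 1000 / (1000 + 50) * 100
= 1000 / 1050 * 100
= 0.952381 * 100
= 95.24%

95.24%


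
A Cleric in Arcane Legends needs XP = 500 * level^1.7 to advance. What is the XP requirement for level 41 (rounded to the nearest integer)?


XP = 500 * level^1.7
Substitute level = 41:
XP = 500 * 41^1.7
= 500 * 551.7376
= 275869

275869 XP


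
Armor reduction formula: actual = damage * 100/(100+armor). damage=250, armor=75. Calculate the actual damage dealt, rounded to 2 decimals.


actual = 250 * 100 / (100 + 75)
= 250 * 100 / 175
= 25000 / 175
= 142.86

142.86 damage


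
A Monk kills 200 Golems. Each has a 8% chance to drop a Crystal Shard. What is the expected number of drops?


Expected drops = kills * (drop_rate / 100)
= 200 * (8 / 100)
= 200 * 0.08
= 16.0

16.0 drops


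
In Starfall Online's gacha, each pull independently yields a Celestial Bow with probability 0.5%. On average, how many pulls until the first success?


Expected pulls for a geometric distribution = 1/p = 100 / rate%
= 100 / 0.5
= 200.0

200.0 pulls


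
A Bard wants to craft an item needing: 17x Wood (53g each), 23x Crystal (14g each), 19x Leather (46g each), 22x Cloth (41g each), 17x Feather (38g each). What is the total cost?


Cost breakdown:
  Wood: 17 * 53 = 901
  Crystal: 23 * 14 = 322
  Leather: 19 * 46 = 874
  Cloth: 22 * 41 = 902
  Feather: 17 * 38 = 646
Total = 901 + 322 + 874 + 902 + 646 = 3645

3645 gold


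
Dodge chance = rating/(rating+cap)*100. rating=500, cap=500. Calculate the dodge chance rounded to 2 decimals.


dodge% = 500 / (500 + 500) * 100
= 500 / 1000 * 100
= 0.5 * 100
= 50.00%

50.00%


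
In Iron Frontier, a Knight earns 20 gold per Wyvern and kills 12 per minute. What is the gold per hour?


Gold per minute = 20 * 12 = 240
Gold per hour = 240 * 60 = 14400

14400 gold/hour


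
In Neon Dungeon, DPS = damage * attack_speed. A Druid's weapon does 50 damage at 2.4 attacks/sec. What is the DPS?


DPS = damage * attack_speed
= 50 * 2.4
= 120.0

120.0 DPS


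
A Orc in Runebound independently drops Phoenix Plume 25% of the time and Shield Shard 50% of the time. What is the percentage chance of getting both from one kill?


For independent events, P(both) = P(A) * P(B)
= 25% * 50%
= 1250 / 100 %
= 12.5%

12.5%


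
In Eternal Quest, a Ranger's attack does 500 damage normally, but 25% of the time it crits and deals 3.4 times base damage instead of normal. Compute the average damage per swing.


E[dmg] = base * (1 + crit_chance * (crit_mult - 1))
cc as decimal = 25/100 = 0.25
cm - 1 = 3.4 - 1 = 2.4
Bonus factor = 0.25 * 2.4 = 0.6
Total multiplier = 1 + 0.6 = 1.6
Expected damage = 500 * 1.6 = 800.00

800.00 damage


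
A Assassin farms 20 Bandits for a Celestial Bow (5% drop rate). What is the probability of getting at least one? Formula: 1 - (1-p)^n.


P(at least one) = 1 - P(none) = 1 - (1-p)^n
p = 5/100 = 0.05
1 - p = 0.95
(1 - p)^20 = 0.95^20 = 0.358486
P(at least one) = 1 - 0.358486 = 0.6415

0.6415


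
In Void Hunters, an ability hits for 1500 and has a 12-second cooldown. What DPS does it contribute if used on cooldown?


DPS = damage / cooldown
= 1500 / 12
= 125.00

125.00 DPS


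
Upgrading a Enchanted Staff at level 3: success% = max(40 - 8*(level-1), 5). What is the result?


raw_rate = 40 - 8 * (3 - 1)
= 40 - 8 * 2
= 40 - 16
= 24
Apply floor: max(24, 5) = 24%

24%


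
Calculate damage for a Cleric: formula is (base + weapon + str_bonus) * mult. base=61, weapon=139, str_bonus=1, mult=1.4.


Sum base + weapon + str = 61 + 139 + 1 = 201
Multiply by 1.4:
201 * 1.4 = 281.4

281.4 damage


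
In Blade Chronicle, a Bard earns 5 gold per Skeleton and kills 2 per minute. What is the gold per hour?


Gold per minute = 5 * 2 = 10
Gold per hour = 10 * 60 = 600

600 gold/hour


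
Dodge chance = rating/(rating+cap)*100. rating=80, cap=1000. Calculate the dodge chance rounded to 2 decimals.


dodge% = 80 / (80 + 1000) * 100
= 80 / 1080 * 100
= 0.074074 * 100
= 7.41%

7.41%


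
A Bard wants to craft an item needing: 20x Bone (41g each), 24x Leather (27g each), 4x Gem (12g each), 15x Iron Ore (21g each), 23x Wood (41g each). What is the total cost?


Cost breakdown:
  Bone: 20 * 41 = 820
  Leather: 24 * 27 = 648
  Gem: 4 * 12 = 48
  Iron Ore: 15 * 21 = 315
  Wood: 23 * 41 = 943
Total = 820 + 648 + 48 + 315 + 943 = 2774

2774 gold


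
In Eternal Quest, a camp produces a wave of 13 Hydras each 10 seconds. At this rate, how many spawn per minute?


Spawns per minute = count * (60 / interval)
= 13 * (60 / 10)
= 13 * 6.0
= 78.0

78.0 per minute


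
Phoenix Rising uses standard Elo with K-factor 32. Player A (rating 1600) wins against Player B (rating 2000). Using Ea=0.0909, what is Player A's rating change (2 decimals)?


Elo update: delta = K * (S - Ea), where S = 1 (wins)
S - Ea = 1 - 0.0909 = 0.9091
Rating change = 32 * 0.9091
= 29.09

29.09 rating points


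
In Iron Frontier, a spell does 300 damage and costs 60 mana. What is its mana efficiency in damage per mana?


Efficiency = damage / mana
= 300 / 60
= 5.00

5.00 dmg/mana


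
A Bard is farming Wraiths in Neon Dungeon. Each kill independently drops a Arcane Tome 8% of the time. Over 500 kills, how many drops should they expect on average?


Expected drops = kills * (drop_rate / 100)
= 500 * (8 / 100)
= 500 * 0.08
= 40.0

40.0 drops


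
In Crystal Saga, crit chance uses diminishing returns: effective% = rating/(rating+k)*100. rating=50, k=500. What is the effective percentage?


effective% = rating / (rating + k) * 100
= 50 / (50 + 500) * 100
= 50 / 550 * 100
= 0.090909 * 100
= 9.09%

9.09%


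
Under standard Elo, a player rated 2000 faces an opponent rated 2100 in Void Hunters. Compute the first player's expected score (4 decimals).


Elo expected score: Ea = 1/(1 + 10^((Rb-Ra)/400))
Rb - Ra = 2100 - 2000 = 100
(Rb-Ra)/400 = 100/400 = 0.25
10^0.25 = 1.778279
Ea = 1/(1 + 1.778279) = 1/2.778279 = 0.3599

0.3599


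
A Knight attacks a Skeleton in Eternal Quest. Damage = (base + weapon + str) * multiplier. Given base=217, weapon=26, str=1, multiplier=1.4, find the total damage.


Sum base + weapon + str = 217 + 26 + 1 = 244
Multiply by 1.4:
244 * 1.4 = 341.6

341.6 damage


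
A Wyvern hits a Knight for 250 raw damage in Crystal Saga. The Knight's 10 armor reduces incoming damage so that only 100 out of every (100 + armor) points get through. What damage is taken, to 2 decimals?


actual = 250 * 100 / (100 + 10)
= 250 * 100 / 110
= 25000 / 110
= 227.27

227.27 damage


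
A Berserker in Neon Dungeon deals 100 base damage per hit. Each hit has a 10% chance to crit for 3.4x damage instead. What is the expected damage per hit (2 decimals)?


E[dmg] = base * (1 + crit_chance * (crit_mult - 1))
cc as decimal = 10/100 = 0.1
cm - 1 = 3.4 - 1 = 2.4
Bonus factor = 0.1 * 2.4 = 0.24
Total multiplier = 1 + 0.24 = 1.24
Expected damage = 100 * 1.24 = 124.00

124.00 damage


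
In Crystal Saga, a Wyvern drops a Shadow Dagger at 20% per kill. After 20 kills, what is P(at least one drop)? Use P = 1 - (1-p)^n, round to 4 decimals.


P(at least one) = 1 - P(none) = 1 - (1-p)^n
p = 20/100 = 0.2
1 - p = 0.8
(1 - p)^20 = 0.8^20 = 0.011529
P(at least one) = 1 - 0.011529 = 0.9885

0.9885


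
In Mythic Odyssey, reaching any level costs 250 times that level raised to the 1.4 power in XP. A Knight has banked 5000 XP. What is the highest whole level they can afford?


XP = 250 * level^1.4, so level = (XP / 250)^(1/1.4)
= (5000 / 250)^(1/1.4)
= 20.0^0.7143
= 8.4978
Floor: level = 8

level 8


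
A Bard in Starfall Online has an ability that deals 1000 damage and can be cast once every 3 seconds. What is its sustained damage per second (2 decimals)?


DPS = damage / cooldown
= 1000 / 3
= 333.33

333.33 DPS


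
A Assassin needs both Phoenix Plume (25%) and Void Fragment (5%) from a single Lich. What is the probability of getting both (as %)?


For independent events, P(both) = P(A) * P(B)
= 25% * 5%
= 125 / 100 %
= 1.25%

1.25%


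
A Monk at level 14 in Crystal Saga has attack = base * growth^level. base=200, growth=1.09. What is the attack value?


value = base * growth^level
= 200 * 1.09^14
= 200 * 3.341727
= 668.35

668.35 attack


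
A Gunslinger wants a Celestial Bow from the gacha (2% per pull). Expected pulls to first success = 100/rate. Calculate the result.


Expected pulls for a geometric distribution = 1/p = 100 / rate%
= 100 / 2
= 50.0

50.0 pulls


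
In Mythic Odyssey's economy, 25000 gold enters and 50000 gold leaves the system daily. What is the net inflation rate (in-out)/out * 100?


Net gold = 25000 - 50000 = -25000
Inflation rate = net / sunk * 100 = -25000 / 50000 * 100
= -0.5 * 100
= -50.00%

-50.00%


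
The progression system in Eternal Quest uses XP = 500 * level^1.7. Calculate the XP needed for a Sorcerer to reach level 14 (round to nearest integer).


XP = 500 * level^1.7
Substitute level = 14:
XP = 500 * 14^1.7
= 500 * 88.80096
= 44400

44400 XP


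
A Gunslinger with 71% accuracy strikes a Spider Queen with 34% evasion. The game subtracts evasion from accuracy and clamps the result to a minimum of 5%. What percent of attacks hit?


accuracy - evasion = 71 - 34 = 37
Apply floor: max(37, 5) = 37
Hit chance = 37%

37%


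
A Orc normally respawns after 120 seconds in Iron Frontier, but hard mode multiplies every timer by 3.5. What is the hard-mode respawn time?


Respawn time = base * multiplier
= 120 * 3.5
= 420.0 seconds

420.0 seconds


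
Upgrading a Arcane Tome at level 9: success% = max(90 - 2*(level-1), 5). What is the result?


raw_rate = 90 - 2 * (9 - 1)
= 90 - 2 * 8
= 90 - 16
= 74
Apply floor: max(74, 5) = 74%

74%


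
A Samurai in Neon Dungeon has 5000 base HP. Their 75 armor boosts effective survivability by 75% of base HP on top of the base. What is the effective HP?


EHP = 5000 * (1 + 75/100)
= 5000 * (1 + 0.75)
= 5000 * 1.75
= 8750.0

8750.0 EHP


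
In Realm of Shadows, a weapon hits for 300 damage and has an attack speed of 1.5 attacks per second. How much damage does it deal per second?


DPS = damage * attack_speed
= 300 * 1.5
= 450.0

450.0 DPS


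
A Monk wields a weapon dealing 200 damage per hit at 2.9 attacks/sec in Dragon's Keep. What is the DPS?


DPS = damage * attack_speed
= 200 * 2.9
= 580.0

580.0 DPS


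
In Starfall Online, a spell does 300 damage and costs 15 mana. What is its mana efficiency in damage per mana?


Efficiency = damage / mana
= 300 / 15
= 20.00

20.00 dmg/mana


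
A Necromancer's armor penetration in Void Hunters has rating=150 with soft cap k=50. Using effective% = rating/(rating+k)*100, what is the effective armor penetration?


effective% = rating / (rating + k) * 100
= 150 / (150 + 50) * 100
= 150 / 200 * 100
= 0.75 * 100
= 75.00%

75.00%


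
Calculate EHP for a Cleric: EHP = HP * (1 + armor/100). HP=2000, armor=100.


EHP = 2000 * (1 + 100/100)
= 2000 * (1 + 1.0)
= 2000 * 2.0
= 4000.0

4000.0 EHP


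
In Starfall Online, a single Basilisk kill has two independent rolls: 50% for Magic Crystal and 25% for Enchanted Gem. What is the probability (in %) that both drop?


For independent events, P(both) = P(A) * P(B)
= 50% * 25%
= 1250 / 100 %
= 12.5%

12.5%


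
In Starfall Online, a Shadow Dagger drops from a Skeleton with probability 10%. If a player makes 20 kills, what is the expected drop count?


Expected drops = kills * (drop_rate / 100)
= 20 * (10 / 100)
= 20 * 0.1
= 2.0

2.0 drops


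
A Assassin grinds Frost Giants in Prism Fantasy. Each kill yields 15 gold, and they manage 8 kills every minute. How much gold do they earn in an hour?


Gold per minute = 15 * 8 = 120
Gold per hour = 120 * 60 = 7200

7200 gold/hour


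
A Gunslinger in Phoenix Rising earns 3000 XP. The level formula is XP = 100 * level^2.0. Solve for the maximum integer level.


XP = 100 * level^2.0, so level = (XP / 100)^(1/2.0)
= (3000 / 100)^(1/2.0)
= 30.0^0.5
= 5.4772
Floor: level = 5

level 5


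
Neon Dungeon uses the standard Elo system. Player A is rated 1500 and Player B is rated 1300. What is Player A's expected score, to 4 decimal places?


Elo expected score: Ea = 1/(1 + 10^((Rb-Ra)/400))
Rb - Ra = 1300 - 1500 = -200
(Rb-Ra)/400 = -200/400 = -0.5
10^-0.5 = 0.316228
Ea = 1/(1 + 0.316228) = 1/1.316228 = 0.7597

0.7597


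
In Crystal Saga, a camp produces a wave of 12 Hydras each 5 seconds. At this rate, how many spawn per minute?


Spawns per minute = count * (60 / interval)
= 12 * (60 / 5)
= 12 * 12.0
= 144.0

144.0 per minute


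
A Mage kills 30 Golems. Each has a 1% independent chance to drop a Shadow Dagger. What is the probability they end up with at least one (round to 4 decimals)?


P(at least one) = 1 - P(none) = 1 - (1-p)^n
p = 1/100 = 0.01
1 - p = 0.99
(1 - p)^30 = 0.99^30 = 0.739700
P(at least one) = 1 - 0.739700 = 0.2603

0.2603


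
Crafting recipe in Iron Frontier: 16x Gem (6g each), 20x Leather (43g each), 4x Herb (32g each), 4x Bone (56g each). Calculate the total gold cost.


Cost breakdown:
  Gem: 16 * 6 = 96
  Leather: 20 * 43 = 860
  Herb: 4 * 32 = 128
  Bone: 4 * 56 = 224
Total = 96 + 860 + 128 + 224 = 1308

1308 gold


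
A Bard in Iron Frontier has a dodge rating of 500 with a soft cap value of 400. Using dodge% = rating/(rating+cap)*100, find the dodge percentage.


dodge% = 500 / (500 + 400) * 100
= 500 / 900 * 100
= 0.555556 * 100
= 55.56%

55.56%


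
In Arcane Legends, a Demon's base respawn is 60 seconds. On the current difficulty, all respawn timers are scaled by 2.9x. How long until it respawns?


Respawn time = base * multiplier
= 60 * 2.9
= 174.0 seconds

174.0 seconds


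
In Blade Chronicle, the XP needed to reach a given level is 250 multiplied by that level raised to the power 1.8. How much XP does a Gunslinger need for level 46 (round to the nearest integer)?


XP = 250 * level^1.8
Substitute level = 46:
XP = 250 * 46^1.8
= 250 * 983.9298
= 245982

245982 XP


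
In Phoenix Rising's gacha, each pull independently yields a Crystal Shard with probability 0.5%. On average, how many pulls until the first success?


Expected pulls for a geometric distribution = 1/p = 100 / rate%
= 100 / 0.5
= 200.0

200.0 pulls


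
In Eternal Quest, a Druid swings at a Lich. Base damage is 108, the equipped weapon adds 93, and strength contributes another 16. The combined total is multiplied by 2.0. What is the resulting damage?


Sum base + weapon + str = 108 + 93 + 16 = 217
Multiply by 2.0:
217 * 2.0 = 434.0

434.0 damage


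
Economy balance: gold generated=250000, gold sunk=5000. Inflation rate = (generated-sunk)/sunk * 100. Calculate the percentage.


Net gold = 250000 - 5000 = 245000
Inflation rate = net / sunk * 100 = 245000 / 5000 * 100
= 49.0 * 100
= 4900.00%

4900.00%


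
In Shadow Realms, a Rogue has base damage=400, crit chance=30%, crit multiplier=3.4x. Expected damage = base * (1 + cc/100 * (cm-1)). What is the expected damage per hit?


E[dmg] = base * (1 + crit_chance * (crit_mult - 1))
cc as decimal = 30/100 = 0.3
cm - 1 = 3.4 - 1 = 2.4
Bonus factor = 0.3 * 2.4 = 0.72
Total multiplier = 1 + 0.72 = 1.72
Expected damage = 400 * 1.72 = 688.00

688.00 damage


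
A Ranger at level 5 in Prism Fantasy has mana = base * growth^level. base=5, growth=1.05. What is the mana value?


value = base * growth^level
= 5 * 1.05^5
= 5 * 1.276282
= 6.38

6.38 mana


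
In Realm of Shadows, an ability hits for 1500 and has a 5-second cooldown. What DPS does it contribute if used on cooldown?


DPS = damage / cooldown
= 1500 / 5
= 300.00

300.00 DPS


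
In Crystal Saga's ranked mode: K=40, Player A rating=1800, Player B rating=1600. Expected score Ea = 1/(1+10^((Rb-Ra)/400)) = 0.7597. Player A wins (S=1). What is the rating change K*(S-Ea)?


Elo update: delta = K * (S - Ea), where S = 1 (wins)
S - Ea = 1 - 0.7597 = 0.2403
Rating change = 40 * 0.2403
= 9.61

9.61 rating points


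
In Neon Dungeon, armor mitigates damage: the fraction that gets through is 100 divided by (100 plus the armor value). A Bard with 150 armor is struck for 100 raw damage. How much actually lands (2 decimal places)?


actual = 100 * 100 / (100 + 150)
= 100 * 100 / 250
= 10000 / 250
= 40.00

40.00 damage


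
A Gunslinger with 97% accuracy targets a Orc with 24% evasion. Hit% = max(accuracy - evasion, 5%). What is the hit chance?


accuracy - evasion = 97 - 24 = 73
Apply floor: max(73, 5) = 73
Hit chance = 73%

73%


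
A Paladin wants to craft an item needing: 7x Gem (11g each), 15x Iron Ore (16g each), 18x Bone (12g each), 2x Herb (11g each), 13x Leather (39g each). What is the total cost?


Cost breakdown:
  Gem: 7 * 11 = 77
  Iron Ore: 15 * 16 = 240
  Bone: 18 * 12 = 216
  Herb: 2 * 11 = 22
  Leather: 13 * 39 = 507
Total = 77 + 240 + 216 + 22 + 507 = 1062

1062 gold


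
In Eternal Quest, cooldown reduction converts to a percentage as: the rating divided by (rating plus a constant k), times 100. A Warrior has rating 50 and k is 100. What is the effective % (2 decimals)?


effective% = rating / (rating + k) * 100
= 50 / (50 + 100) * 100
= 50 / 150 * 100
= 0.333333 * 100
= 33.33%

33.33%


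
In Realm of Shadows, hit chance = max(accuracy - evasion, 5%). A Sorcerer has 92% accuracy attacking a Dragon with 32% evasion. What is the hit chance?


accuracy - evasion = 92 - 32 = 60
Apply floor: max(60, 5) = 60
Hit chance = 60%

60%


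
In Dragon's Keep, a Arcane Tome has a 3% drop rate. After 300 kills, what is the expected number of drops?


Expected drops = kills * (drop_rate / 100)
= 300 * (3 / 100)
= 300 * 0.03
= 9.0

9.0 drops


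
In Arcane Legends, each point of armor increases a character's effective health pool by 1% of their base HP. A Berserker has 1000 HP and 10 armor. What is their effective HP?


EHP = 1000 * (1 + 10/100)
= 1000 * (1 + 0.1)
= 1000 * 1.1
= 1100.0

1100.0 EHP


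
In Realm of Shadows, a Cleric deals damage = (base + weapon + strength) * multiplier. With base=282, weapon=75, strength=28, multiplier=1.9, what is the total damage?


Sum base + weapon + str = 282 + 75 + 28 = 385
Multiply by 1.9:
385 * 1.9 = 731.5

731.5 damage


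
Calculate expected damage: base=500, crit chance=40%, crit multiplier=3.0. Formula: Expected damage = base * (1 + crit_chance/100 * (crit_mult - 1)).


E[dmg] = base * (1 + crit_chance * (crit_mult - 1))
cc as decimal = 40/100 = 0.4
cm - 1 = 3.0 - 1 = 2.0
Bonus factor = 0.4 * 2.0 = 0.8
Total multiplier = 1 + 0.8 = 1.8
Expected damage = 500 * 1.8 = 900.00

900.00 damage


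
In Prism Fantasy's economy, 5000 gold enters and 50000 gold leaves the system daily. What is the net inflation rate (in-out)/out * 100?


Net gold = 5000 - 50000 = -45000
Inflation rate = net / sunk * 100 = -45000 / 50000 * 100
= -0.9 * 100
= -90.00%

-90.00%


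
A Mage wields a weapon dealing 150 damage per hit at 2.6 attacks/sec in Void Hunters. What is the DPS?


DPS = damage * attack_speed
= 150 * 2.6
= 390.0

390.0 DPS


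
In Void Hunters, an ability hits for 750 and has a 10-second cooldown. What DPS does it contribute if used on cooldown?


DPS = damage / cooldown
= 750 / 10
= 75.00

75.00 DPS


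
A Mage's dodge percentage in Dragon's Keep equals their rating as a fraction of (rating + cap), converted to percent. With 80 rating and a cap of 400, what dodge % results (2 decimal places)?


dodge% = 80 / (80 + 400) * 100
= 80 / 480 * 100
= 0.166667 * 100
= 16.67%

16.67%


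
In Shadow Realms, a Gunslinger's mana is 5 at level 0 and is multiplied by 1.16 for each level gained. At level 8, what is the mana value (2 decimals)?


value = base * growth^level
= 5 * 1.16^8
= 5 * 3.278415
= 16.39

16.39 mana


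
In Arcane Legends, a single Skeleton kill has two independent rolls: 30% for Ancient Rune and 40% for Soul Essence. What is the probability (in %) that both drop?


For independent events, P(both) = P(A) * P(B)
= 30% * 40%
= 1200 / 100 %
= 12.0%

12.0%


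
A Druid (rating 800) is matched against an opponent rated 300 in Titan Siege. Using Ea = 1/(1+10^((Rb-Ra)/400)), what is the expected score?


Elo expected score: Ea = 1/(1 + 10^((Rb-Ra)/400))
Rb - Ra = 300 - 800 = -500
(Rb-Ra)/400 = -500/400 = -1.25
10^-1.25 = 0.056234
Ea = 1/(1 + 0.056234) = 1/1.056234 = 0.9468

0.9468


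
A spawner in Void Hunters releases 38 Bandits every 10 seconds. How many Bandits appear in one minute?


Spawns per minute = count * (60 / interval)
= 38 * (60 / 10)
= 38 * 6.0
= 228.0

228.0 per minute


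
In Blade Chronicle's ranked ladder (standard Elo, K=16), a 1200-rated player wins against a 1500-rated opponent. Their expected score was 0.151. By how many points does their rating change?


Elo update: delta = K * (S - Ea), where S = 1 (wins)
S - Ea = 1 - 0.151 = 0.849
Rating change = 16 * 0.849
= 13.58

13.58 rating points


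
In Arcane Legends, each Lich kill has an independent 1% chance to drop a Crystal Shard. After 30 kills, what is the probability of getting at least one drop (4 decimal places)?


P(at least one) = 1 - P(none) = 1 - (1-p)^n
p = 1/100 = 0.01
1 - p = 0.99
(1 - p)^30 = 0.99^30 = 0.739700
P(at least one) = 1 - 0.739700 = 0.2603

0.2603


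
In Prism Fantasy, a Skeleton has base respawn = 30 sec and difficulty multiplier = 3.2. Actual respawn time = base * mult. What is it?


Respawn time = base * multiplier
= 30 * 3.2
= 96.0 seconds

96.0 seconds


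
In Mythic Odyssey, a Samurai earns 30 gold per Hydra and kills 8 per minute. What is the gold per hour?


Gold per minute = 30 * 8 = 240
Gold per hour = 240 * 60 = 14400

14400 gold/hour


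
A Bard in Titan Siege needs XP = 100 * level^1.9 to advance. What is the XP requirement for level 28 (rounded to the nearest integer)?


XP = 100 * level^1.9
Substitute level = 28:
XP = 100 * 28^1.9
= 100 * 561.824
= 56182

56182 XP


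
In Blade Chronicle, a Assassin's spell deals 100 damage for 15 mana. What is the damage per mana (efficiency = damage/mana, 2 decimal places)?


Efficiency = damage / mana
= 100 / 15
= 6.67

6.67 dmg/mana


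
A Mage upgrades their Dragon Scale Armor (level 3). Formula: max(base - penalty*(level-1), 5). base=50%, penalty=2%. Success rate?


raw_rate = 50 - 2 * (3 - 1)
= 50 - 2 * 2
= 50 - 4
= 46
Apply floor: max(46, 5) = 46%

46%


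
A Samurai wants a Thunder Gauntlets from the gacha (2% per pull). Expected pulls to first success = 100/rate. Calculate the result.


Expected pulls for a geometric distribution = 1/p = 100 / rate%
= 100 / 2
= 50.0

50.0 pulls


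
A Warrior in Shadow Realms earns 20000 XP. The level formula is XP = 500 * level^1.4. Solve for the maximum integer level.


XP = 500 * level^1.4, so level = (XP / 500)^(1/1.4)
= (20000 / 500)^(1/1.4)
= 40.0^0.7143
= 13.9421
Floor: level = 13

level 13


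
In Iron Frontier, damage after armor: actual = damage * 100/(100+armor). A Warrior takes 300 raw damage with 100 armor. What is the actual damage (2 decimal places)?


actual = 300 * 100 / (100 + 100)
= 300 * 100 / 200
= 30000 / 200
= 150.00

150.00 damage


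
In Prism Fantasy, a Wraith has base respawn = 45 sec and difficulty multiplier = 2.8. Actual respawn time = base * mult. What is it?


Respawn time = base * multiplier
= 45 * 2.8
= 126.0 seconds

126.0 seconds


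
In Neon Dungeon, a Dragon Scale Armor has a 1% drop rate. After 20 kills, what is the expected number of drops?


Expected drops = kills * (drop_rate / 100)
= 20 * (1 / 100)
= 20 * 0.01
= 0.2

0.2 drops


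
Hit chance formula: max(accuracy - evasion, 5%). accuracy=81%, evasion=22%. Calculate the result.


accuracy - evasion = 81 - 22 = 59
Apply floor: max(59, 5) = 59
Hit chance = 59%

59%


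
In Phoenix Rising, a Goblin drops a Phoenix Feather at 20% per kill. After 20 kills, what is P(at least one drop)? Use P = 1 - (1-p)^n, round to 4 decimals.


P(at least one) = 1 - P(none) = 1 - (1-p)^n
p = 20/100 = 0.2
1 - p = 0.8
(1 - p)^20 = 0.8^20 = 0.011529
P(at least one) = 1 - 0.011529 = 0.9885

0.9885


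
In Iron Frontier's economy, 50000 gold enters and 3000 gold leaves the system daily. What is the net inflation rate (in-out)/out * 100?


Net gold = 50000 - 3000 = 47000
Inflation rate = net / sunk * 100 = 47000 / 3000 * 100
= 15.666667 * 100
= 1566.67%

1566.67%


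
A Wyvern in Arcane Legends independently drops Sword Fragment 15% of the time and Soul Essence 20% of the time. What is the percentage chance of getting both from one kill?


For independent events, P(both) = P(A) * P(B)
= 15% * 20%
= 300 / 100 %
= 3.0%

3.0%


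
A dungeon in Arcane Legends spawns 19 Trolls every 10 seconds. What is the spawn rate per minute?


Spawns per minute = count * (60 / interval)
= 19 * (60 / 10)
= 19 * 6.0
= 114.0

114.0 per minute


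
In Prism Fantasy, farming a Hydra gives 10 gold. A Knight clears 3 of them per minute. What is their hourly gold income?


Gold per minute = 10 * 3 = 30
Gold per hour = 30 * 60 = 1800

1800 gold/hour


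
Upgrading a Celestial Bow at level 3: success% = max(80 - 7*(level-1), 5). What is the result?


raw_rate = 80 - 7 * (3 - 1)
= 80 - 7 * 2
= 80 - 14
= 66
Apply floor: max(66, 5) = 66%

66%


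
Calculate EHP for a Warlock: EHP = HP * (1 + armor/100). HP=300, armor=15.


EHP = 300 * (1 + 15/100)
= 300 * (1 + 0.15)
= 300 * 1.15
= 345.0

345.0 EHP


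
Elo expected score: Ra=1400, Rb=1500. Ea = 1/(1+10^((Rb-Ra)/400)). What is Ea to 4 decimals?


Elo expected score: Ea = 1/(1 + 10^((Rb-Ra)/400))
Rb - Ra = 1500 - 1400 = 100
(Rb-Ra)/400 = 100/400 = 0.25
10^0.25 = 1.778279
Ea = 1/(1 + 1.778279) = 1/2.778279 = 0.3599

0.3599


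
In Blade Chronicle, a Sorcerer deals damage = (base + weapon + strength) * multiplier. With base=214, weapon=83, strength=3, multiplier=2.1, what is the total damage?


Sum base + weapon + str = 214 + 83 + 3 = 300
Multiply by 2.1:
300 * 2.1 = 630.0

630.0 damage


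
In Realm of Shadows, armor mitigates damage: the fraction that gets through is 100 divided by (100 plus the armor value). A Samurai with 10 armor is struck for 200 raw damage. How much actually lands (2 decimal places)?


actual = 200 * 100 / (100 + 10)
= 200 * 100 / 110
= 20000 / 110
= 181.82

181.82 damage


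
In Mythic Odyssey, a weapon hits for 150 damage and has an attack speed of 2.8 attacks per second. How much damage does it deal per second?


DPS = damage * attack_speed
= 150 * 2.8
= 420.0

420.0 DPS


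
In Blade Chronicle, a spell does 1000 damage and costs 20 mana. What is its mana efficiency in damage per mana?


Efficiency = damage / mana
= 1000 / 20
= 50.00

50.00 dmg/mana


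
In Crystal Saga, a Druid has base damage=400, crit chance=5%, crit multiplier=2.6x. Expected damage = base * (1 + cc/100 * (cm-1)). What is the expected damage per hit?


E[dmg] = base * (1 + crit_chance * (crit_mult - 1))
cc as decimal = 5/100 = 0.05
cm - 1 = 2.6 - 1 = 1.6
Bonus factor = 0.05 * 1.6 = 0.08
Total multiplier = 1 + 0.08 = 1.08
Expected damage = 400 * 1.08 = 432.00

432.00 damage


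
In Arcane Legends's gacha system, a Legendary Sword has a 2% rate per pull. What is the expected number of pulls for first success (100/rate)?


Expected pulls for a geometric distribution = 1/p = 100 / rate%
= 100 / 2
= 50.0

50.0 pulls
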